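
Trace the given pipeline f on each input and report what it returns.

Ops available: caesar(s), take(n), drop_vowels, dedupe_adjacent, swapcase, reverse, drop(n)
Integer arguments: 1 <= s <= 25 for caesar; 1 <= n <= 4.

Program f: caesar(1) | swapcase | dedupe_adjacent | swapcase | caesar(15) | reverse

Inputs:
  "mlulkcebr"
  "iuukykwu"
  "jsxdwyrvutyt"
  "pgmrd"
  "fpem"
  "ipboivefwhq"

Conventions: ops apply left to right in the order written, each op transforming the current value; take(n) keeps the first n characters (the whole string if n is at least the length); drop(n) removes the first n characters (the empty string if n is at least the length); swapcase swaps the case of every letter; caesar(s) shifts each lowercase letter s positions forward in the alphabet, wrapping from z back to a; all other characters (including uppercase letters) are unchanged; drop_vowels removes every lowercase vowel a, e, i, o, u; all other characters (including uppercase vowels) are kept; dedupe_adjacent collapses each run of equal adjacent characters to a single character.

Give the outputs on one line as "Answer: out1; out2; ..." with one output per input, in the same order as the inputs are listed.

"hrusabkbc"; "kmaoaky"; "jojklhomtniz"; "thcwf"; "cufv"; "gxmvulyerfy"

Execution, op by op:
  "mlulkcebr" -> "nmvmldfcs" -> "NMVMLDFCS" -> "NMVMLDFCS" -> "nmvmldfcs" -> "cbkbasurh" -> "hrusabkbc"
  "iuukykwu" -> "jvvlzlxv" -> "JVVLZLXV" -> "JVLZLXV" -> "jvlzlxv" -> "ykaoamk" -> "kmaoaky"
  "jsxdwyrvutyt" -> "ktyexzswvuzu" -> "KTYEXZSWVUZU" -> "KTYEXZSWVUZU" -> "ktyexzswvuzu" -> "zintmohlkjoj" -> "jojklhomtniz"
  "pgmrd" -> "qhnse" -> "QHNSE" -> "QHNSE" -> "qhnse" -> "fwcht" -> "thcwf"
  "fpem" -> "gqfn" -> "GQFN" -> "GQFN" -> "gqfn" -> "vfuc" -> "cufv"
  "ipboivefwhq" -> "jqcpjwfgxir" -> "JQCPJWFGXIR" -> "JQCPJWFGXIR" -> "jqcpjwfgxir" -> "yfreyluvmxg" -> "gxmvulyerfy"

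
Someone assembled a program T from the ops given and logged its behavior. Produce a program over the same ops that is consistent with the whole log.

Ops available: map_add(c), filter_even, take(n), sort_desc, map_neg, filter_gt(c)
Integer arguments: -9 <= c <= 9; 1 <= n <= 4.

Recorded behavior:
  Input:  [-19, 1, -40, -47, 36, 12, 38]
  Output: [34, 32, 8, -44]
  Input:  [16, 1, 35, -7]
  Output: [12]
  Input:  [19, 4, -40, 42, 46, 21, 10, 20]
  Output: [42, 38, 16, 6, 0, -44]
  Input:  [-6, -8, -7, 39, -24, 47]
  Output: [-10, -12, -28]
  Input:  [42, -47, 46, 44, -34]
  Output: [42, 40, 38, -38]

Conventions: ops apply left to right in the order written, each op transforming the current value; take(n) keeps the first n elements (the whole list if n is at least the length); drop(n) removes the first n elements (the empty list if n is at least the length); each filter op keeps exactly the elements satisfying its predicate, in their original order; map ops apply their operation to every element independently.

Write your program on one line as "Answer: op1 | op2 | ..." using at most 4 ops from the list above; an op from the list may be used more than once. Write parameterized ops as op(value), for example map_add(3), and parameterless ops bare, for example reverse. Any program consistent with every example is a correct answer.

sort_desc | filter_even | map_add(-4)

Check, running the answer program on each example:
  [-19, 1, -40, -47, 36, 12, 38] -> [38, 36, 12, 1, -19, -40, -47] -> [38, 36, 12, -40] -> [34, 32, 8, -44]
  [16, 1, 35, -7] -> [35, 16, 1, -7] -> [16] -> [12]
  [19, 4, -40, 42, 46, 21, 10, 20] -> [46, 42, 21, 20, 19, 10, 4, -40] -> [46, 42, 20, 10, 4, -40] -> [42, 38, 16, 6, 0, -44]
  [-6, -8, -7, 39, -24, 47] -> [47, 39, -6, -7, -8, -24] -> [-6, -8, -24] -> [-10, -12, -28]
  [42, -47, 46, 44, -34] -> [46, 44, 42, -34, -47] -> [46, 44, 42, -34] -> [42, 40, 38, -38]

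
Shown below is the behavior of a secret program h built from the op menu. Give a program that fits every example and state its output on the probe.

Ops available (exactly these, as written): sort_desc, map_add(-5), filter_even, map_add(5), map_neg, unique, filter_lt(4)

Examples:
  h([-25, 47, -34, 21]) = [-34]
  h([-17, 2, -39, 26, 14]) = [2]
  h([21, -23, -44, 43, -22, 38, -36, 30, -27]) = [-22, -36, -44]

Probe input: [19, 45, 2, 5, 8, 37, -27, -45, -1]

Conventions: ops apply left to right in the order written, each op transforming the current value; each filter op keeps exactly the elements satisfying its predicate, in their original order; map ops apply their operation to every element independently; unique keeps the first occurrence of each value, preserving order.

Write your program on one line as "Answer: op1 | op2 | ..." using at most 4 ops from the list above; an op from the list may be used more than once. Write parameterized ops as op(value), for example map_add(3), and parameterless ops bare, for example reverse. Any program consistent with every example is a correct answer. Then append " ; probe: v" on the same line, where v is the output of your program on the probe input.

filter_lt(4) | sort_desc | filter_even ; probe: [2]

Check, running the answer program on each example:
  [-25, 47, -34, 21] -> [-25, -34] -> [-25, -34] -> [-34]
  [-17, 2, -39, 26, 14] -> [-17, 2, -39] -> [2, -17, -39] -> [2]
  [21, -23, -44, 43, -22, 38, -36, 30, -27] -> [-23, -44, -22, -36, -27] -> [-22, -23, -27, -36, -44] -> [-22, -36, -44]
  probe: [19, 45, 2, 5, 8, 37, -27, -45, -1] -> [2, -27, -45, -1] -> [2, -1, -27, -45] -> [2]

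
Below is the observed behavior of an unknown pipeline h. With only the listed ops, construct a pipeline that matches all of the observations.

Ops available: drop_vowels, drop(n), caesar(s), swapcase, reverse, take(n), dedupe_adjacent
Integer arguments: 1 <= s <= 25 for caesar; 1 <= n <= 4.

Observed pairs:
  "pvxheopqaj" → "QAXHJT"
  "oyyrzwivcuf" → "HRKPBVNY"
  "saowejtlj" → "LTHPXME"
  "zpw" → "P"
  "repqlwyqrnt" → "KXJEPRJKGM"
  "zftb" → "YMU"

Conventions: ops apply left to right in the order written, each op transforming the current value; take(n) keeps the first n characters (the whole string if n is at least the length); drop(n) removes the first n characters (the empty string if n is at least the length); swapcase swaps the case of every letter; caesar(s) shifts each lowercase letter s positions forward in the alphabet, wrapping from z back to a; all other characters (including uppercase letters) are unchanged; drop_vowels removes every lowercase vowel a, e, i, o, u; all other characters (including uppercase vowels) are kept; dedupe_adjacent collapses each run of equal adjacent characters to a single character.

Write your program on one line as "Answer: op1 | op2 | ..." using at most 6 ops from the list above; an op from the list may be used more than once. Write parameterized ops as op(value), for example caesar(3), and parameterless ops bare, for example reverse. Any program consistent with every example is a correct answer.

caesar(5) | drop_vowels | caesar(14) | swapcase | dedupe_adjacent

Check, running the answer program on each example:
  "pvxheopqaj" -> "uacmjtuvfo" -> "cmjtvf" -> "qaxhjt" -> "QAXHJT" -> "QAXHJT"
  "oyyrzwivcuf" -> "tddwebnahzk" -> "tddwbnhzk" -> "hrrkpbvny" -> "HRRKPBVNY" -> "HRKPBVNY"
  "saowejtlj" -> "xftbjoyqo" -> "xftbjyq" -> "lthpxme" -> "LTHPXME" -> "LTHPXME"
  "zpw" -> "eub" -> "b" -> "p" -> "P" -> "P"
  "repqlwyqrnt" -> "wjuvqbdvwsy" -> "wjvqbdvwsy" -> "kxjeprjkgm" -> "KXJEPRJKGM" -> "KXJEPRJKGM"
  "zftb" -> "ekyg" -> "kyg" -> "ymu" -> "YMU" -> "YMU"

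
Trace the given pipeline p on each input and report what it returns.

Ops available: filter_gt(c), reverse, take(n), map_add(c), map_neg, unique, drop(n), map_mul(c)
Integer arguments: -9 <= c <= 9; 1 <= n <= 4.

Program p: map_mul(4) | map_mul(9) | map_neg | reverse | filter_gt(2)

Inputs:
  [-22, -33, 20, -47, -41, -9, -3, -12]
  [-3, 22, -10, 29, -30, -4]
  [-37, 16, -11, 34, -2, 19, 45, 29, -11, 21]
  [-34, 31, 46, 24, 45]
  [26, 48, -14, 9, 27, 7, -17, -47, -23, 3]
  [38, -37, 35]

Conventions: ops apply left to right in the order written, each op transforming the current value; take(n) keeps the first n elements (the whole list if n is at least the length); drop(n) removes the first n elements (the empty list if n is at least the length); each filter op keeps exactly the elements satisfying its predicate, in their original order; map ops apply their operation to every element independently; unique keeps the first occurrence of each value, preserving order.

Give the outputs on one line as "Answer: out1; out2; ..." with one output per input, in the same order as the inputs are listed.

[432, 108, 324, 1476, 1692, 1188, 792]; [144, 1080, 360, 108]; [396, 72, 396, 1332]; [1224]; [828, 1692, 612, 504]; [1332]

Execution, op by op:
  [-22, -33, 20, -47, -41, -9, -3, -12] -> [-88, -132, 80, -188, -164, -36, -12, -48] -> [-792, -1188, 720, -1692, -1476, -324, -108, -432] -> [792, 1188, -720, 1692, 1476, 324, 108, 432] -> [432, 108, 324, 1476, 1692, -720, 1188, 792] -> [432, 108, 324, 1476, 1692, 1188, 792]
  [-3, 22, -10, 29, -30, -4] -> [-12, 88, -40, 116, -120, -16] -> [-108, 792, -360, 1044, -1080, -144] -> [108, -792, 360, -1044, 1080, 144] -> [144, 1080, -1044, 360, -792, 108] -> [144, 1080, 360, 108]
  [-37, 16, -11, 34, -2, 19, 45, 29, -11, 21] -> [-148, 64, -44, 136, -8, 76, 180, 116, -44, 84] -> [-1332, 576, -396, 1224, -72, 684, 1620, 1044, -396, 756] -> [1332, -576, 396, -1224, 72, -684, -1620, -1044, 396, -756] -> [-756, 396, -1044, -1620, -684, 72, -1224, 396, -576, 1332] -> [396, 72, 396, 1332]
  [-34, 31, 46, 24, 45] -> [-136, 124, 184, 96, 180] -> [-1224, 1116, 1656, 864, 1620] -> [1224, -1116, -1656, -864, -1620] -> [-1620, -864, -1656, -1116, 1224] -> [1224]
  [26, 48, -14, 9, 27, 7, -17, -47, -23, 3] -> [104, 192, -56, 36, 108, 28, -68, -188, -92, 12] -> [936, 1728, -504, 324, 972, 252, -612, -1692, -828, 108] -> [-936, -1728, 504, -324, -972, -252, 612, 1692, 828, -108] -> [-108, 828, 1692, 612, -252, -972, -324, 504, -1728, -936] -> [828, 1692, 612, 504]
  [38, -37, 35] -> [152, -148, 140] -> [1368, -1332, 1260] -> [-1368, 1332, -1260] -> [-1260, 1332, -1368] -> [1332]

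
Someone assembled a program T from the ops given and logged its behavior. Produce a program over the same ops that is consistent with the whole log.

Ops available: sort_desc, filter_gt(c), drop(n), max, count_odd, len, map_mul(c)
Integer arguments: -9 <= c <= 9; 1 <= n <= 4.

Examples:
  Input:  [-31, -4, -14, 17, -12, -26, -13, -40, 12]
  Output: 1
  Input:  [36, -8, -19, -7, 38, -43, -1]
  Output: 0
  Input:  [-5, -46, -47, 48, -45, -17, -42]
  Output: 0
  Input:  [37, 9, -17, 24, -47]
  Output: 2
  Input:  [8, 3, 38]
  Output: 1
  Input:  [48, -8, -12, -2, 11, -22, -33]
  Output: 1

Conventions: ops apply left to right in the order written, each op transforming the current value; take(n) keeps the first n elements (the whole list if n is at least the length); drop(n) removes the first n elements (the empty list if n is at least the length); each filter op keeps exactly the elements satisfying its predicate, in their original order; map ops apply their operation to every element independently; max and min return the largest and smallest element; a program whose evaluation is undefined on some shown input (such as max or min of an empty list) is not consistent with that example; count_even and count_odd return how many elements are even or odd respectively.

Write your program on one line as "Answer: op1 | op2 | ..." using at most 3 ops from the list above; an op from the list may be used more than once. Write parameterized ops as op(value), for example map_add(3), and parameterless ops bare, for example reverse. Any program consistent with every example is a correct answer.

filter_gt(2) | count_odd

Check, running the answer program on each example:
  [-31, -4, -14, 17, -12, -26, -13, -40, 12] -> [17, 12] -> 1
  [36, -8, -19, -7, 38, -43, -1] -> [36, 38] -> 0
  [-5, -46, -47, 48, -45, -17, -42] -> [48] -> 0
  [37, 9, -17, 24, -47] -> [37, 9, 24] -> 2
  [8, 3, 38] -> [8, 3, 38] -> 1
  [48, -8, -12, -2, 11, -22, -33] -> [48, 11] -> 1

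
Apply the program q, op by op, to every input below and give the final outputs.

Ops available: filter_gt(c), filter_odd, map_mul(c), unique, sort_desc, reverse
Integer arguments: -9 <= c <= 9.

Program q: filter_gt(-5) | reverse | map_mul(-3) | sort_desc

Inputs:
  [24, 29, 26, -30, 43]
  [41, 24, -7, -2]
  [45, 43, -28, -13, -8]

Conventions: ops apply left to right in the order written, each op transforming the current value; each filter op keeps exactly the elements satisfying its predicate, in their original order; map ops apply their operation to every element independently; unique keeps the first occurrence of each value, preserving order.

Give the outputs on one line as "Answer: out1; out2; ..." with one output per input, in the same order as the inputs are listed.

[-72, -78, -87, -129]; [6, -72, -123]; [-129, -135]

Execution, op by op:
  [24, 29, 26, -30, 43] -> [24, 29, 26, 43] -> [43, 26, 29, 24] -> [-129, -78, -87, -72] -> [-72, -78, -87, -129]
  [41, 24, -7, -2] -> [41, 24, -2] -> [-2, 24, 41] -> [6, -72, -123] -> [6, -72, -123]
  [45, 43, -28, -13, -8] -> [45, 43] -> [43, 45] -> [-129, -135] -> [-129, -135]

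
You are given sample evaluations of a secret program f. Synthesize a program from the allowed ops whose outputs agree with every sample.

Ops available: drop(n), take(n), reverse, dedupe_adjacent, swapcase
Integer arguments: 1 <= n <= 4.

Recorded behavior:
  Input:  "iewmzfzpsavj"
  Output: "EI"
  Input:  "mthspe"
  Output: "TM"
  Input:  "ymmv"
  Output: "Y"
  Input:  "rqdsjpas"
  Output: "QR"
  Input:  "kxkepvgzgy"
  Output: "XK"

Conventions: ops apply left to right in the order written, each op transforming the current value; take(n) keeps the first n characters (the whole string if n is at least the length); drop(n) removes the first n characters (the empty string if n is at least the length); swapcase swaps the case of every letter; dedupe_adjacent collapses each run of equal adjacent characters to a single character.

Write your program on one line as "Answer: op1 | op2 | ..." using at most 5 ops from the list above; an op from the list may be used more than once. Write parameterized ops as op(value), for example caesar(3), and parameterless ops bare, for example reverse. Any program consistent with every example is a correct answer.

take(4) | dedupe_adjacent | swapcase | reverse | drop(2)

Check, running the answer program on each example:
  "iewmzfzpsavj" -> "iewm" -> "iewm" -> "IEWM" -> "MWEI" -> "EI"
  "mthspe" -> "mths" -> "mths" -> "MTHS" -> "SHTM" -> "TM"
  "ymmv" -> "ymmv" -> "ymv" -> "YMV" -> "VMY" -> "Y"
  "rqdsjpas" -> "rqds" -> "rqds" -> "RQDS" -> "SDQR" -> "QR"
  "kxkepvgzgy" -> "kxke" -> "kxke" -> "KXKE" -> "EKXK" -> "XK"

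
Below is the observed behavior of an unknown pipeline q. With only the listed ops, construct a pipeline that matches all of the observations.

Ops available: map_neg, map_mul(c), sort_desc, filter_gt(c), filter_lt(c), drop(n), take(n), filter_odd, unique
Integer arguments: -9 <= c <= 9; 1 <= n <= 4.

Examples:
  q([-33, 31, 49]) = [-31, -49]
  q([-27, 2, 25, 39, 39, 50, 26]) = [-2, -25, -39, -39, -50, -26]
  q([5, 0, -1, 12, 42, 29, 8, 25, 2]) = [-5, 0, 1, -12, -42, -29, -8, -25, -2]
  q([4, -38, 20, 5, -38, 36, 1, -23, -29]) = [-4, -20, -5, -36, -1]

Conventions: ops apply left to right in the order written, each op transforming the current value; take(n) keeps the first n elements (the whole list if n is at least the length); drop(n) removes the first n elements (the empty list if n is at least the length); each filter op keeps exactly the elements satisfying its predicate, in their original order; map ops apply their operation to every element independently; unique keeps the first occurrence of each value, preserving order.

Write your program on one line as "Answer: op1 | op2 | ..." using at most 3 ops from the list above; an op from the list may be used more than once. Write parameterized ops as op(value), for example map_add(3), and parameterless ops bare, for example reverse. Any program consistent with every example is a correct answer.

filter_gt(-7) | map_neg

Check, running the answer program on each example:
  [-33, 31, 49] -> [31, 49] -> [-31, -49]
  [-27, 2, 25, 39, 39, 50, 26] -> [2, 25, 39, 39, 50, 26] -> [-2, -25, -39, -39, -50, -26]
  [5, 0, -1, 12, 42, 29, 8, 25, 2] -> [5, 0, -1, 12, 42, 29, 8, 25, 2] -> [-5, 0, 1, -12, -42, -29, -8, -25, -2]
  [4, -38, 20, 5, -38, 36, 1, -23, -29] -> [4, 20, 5, 36, 1] -> [-4, -20, -5, -36, -1]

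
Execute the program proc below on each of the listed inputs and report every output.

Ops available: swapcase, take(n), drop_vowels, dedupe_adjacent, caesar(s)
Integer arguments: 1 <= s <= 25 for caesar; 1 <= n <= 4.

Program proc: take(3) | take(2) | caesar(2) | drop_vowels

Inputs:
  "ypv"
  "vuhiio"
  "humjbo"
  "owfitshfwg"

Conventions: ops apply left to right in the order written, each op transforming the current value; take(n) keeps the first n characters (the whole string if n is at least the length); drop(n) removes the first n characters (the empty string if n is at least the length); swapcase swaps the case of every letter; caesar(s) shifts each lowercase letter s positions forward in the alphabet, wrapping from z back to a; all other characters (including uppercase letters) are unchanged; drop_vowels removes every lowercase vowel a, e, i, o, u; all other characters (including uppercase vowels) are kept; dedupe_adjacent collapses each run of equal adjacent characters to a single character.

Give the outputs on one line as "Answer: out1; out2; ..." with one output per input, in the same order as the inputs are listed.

"r"; "xw"; "jw"; "qy"

Execution, op by op:
  "ypv" -> "ypv" -> "yp" -> "ar" -> "r"
  "vuhiio" -> "vuh" -> "vu" -> "xw" -> "xw"
  "humjbo" -> "hum" -> "hu" -> "jw" -> "jw"
  "owfitshfwg" -> "owf" -> "ow" -> "qy" -> "qy"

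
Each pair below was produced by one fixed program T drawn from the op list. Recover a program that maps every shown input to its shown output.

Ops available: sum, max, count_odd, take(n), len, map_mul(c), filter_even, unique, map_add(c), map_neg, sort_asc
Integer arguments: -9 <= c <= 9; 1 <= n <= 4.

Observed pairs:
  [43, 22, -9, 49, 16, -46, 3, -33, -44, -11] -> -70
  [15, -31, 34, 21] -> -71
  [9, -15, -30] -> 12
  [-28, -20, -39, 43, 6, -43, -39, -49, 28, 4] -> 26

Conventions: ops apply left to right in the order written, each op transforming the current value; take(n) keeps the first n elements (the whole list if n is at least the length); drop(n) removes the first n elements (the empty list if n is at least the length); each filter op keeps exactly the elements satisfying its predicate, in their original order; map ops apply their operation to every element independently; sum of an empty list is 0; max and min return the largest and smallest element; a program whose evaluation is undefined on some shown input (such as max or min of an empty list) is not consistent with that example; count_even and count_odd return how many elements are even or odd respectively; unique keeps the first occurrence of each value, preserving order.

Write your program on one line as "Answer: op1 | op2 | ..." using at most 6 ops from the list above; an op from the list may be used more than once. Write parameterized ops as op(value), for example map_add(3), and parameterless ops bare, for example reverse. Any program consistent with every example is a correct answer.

unique | map_add(-1) | map_add(9) | map_neg | sum

Check, running the answer program on each example:
  [43, 22, -9, 49, 16, -46, 3, -33, -44, -11] -> [43, 22, -9, 49, 16, -46, 3, -33, -44, -11] -> [42, 21, -10, 48, 15, -47, 2, -34, -45, -12] -> [51, 30, -1, 57, 24, -38, 11, -25, -36, -3] -> [-51, -30, 1, -57, -24, 38, -11, 25, 36, 3] -> -70
  [15, -31, 34, 21] -> [15, -31, 34, 21] -> [14, -32, 33, 20] -> [23, -23, 42, 29] -> [-23, 23, -42, -29] -> -71
  [9, -15, -30] -> [9, -15, -30] -> [8, -16, -31] -> [17, -7, -22] -> [-17, 7, 22] -> 12
  [-28, -20, -39, 43, 6, -43, -39, -49, 28, 4] -> [-28, -20, -39, 43, 6, -43, -49, 28, 4] -> [-29, -21, -40, 42, 5, -44, -50, 27, 3] -> [-20, -12, -31, 51, 14, -35, -41, 36, 12] -> [20, 12, 31, -51, -14, 35, 41, -36, -12] -> 26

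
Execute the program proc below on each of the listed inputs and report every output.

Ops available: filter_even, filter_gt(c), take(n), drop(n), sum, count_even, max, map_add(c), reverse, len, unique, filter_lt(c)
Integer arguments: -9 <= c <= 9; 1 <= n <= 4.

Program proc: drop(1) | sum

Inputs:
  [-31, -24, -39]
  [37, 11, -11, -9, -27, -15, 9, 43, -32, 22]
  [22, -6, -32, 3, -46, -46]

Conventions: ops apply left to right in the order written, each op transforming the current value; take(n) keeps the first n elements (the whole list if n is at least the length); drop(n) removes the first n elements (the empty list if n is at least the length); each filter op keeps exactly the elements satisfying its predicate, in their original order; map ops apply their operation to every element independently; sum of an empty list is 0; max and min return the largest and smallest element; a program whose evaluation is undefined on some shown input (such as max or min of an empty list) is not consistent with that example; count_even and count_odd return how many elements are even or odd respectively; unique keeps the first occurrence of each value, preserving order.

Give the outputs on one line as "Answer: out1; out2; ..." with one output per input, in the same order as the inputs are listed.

-63; -9; -127

Execution, op by op:
  [-31, -24, -39] -> [-24, -39] -> -63
  [37, 11, -11, -9, -27, -15, 9, 43, -32, 22] -> [11, -11, -9, -27, -15, 9, 43, -32, 22] -> -9
  [22, -6, -32, 3, -46, -46] -> [-6, -32, 3, -46, -46] -> -127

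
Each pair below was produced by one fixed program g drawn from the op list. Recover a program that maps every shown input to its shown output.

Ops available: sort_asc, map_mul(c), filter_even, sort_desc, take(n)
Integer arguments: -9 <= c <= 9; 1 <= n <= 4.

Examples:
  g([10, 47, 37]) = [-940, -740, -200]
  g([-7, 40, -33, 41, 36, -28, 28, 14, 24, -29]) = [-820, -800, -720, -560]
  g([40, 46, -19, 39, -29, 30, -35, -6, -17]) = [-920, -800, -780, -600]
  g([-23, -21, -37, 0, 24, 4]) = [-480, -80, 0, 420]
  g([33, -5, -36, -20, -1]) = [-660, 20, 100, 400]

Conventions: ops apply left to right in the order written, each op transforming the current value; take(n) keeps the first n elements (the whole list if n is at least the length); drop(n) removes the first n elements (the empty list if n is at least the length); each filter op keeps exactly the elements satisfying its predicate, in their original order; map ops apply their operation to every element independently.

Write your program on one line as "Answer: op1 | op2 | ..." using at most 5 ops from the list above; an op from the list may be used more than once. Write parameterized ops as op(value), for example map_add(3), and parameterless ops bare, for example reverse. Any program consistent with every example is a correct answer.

sort_desc | take(4) | map_mul(5) | map_mul(-4)

Check, running the answer program on each example:
  [10, 47, 37] -> [47, 37, 10] -> [47, 37, 10] -> [235, 185, 50] -> [-940, -740, -200]
  [-7, 40, -33, 41, 36, -28, 28, 14, 24, -29] -> [41, 40, 36, 28, 24, 14, -7, -28, -29, -33] -> [41, 40, 36, 28] -> [205, 200, 180, 140] -> [-820, -800, -720, -560]
  [40, 46, -19, 39, -29, 30, -35, -6, -17] -> [46, 40, 39, 30, -6, -17, -19, -29, -35] -> [46, 40, 39, 30] -> [230, 200, 195, 150] -> [-920, -800, -780, -600]
  [-23, -21, -37, 0, 24, 4] -> [24, 4, 0, -21, -23, -37] -> [24, 4, 0, -21] -> [120, 20, 0, -105] -> [-480, -80, 0, 420]
  [33, -5, -36, -20, -1] -> [33, -1, -5, -20, -36] -> [33, -1, -5, -20] -> [165, -5, -25, -100] -> [-660, 20, 100, 400]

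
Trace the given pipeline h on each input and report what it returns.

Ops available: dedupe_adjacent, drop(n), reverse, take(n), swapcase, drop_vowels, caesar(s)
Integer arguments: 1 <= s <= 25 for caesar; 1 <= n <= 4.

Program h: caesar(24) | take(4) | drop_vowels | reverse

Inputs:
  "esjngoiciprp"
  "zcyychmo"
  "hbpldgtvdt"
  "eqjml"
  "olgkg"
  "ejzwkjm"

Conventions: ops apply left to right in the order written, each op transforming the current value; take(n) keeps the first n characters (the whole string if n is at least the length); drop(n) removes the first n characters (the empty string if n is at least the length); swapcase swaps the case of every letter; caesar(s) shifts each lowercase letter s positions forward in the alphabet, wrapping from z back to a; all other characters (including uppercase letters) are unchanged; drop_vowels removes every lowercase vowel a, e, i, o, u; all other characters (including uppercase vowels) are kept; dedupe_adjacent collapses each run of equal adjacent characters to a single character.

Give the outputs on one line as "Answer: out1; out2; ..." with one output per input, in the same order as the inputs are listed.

Execution, op by op:
  "esjngoiciprp" -> "cqhlemgagnpn" -> "cqhl" -> "cqhl" -> "lhqc"
  "zcyychmo" -> "xawwafkm" -> "xaww" -> "xww" -> "wwx"
  "hbpldgtvdt" -> "fznjbertbr" -> "fznj" -> "fznj" -> "jnzf"
  "eqjml" -> "cohkj" -> "cohk" -> "chk" -> "khc"
  "olgkg" -> "mjeie" -> "mjei" -> "mj" -> "jm"
  "ejzwkjm" -> "chxuihk" -> "chxu" -> "chx" -> "xhc"

"lhqc"; "wwx"; "jnzf"; "khc"; "jm"; "xhc"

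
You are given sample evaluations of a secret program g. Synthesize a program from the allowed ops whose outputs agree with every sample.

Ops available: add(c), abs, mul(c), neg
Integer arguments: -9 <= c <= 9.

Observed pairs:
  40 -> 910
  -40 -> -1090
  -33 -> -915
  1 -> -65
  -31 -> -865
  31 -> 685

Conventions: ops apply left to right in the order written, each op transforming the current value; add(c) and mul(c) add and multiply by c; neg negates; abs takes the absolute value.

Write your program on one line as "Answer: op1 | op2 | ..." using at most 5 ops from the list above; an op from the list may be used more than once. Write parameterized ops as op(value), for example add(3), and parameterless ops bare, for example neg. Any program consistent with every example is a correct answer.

add(-5) | mul(5) | add(7) | mul(5)

Check, running the answer program on each example:
  40 -> 35 -> 175 -> 182 -> 910
  -40 -> -45 -> -225 -> -218 -> -1090
  -33 -> -38 -> -190 -> -183 -> -915
  1 -> -4 -> -20 -> -13 -> -65
  -31 -> -36 -> -180 -> -173 -> -865
  31 -> 26 -> 130 -> 137 -> 685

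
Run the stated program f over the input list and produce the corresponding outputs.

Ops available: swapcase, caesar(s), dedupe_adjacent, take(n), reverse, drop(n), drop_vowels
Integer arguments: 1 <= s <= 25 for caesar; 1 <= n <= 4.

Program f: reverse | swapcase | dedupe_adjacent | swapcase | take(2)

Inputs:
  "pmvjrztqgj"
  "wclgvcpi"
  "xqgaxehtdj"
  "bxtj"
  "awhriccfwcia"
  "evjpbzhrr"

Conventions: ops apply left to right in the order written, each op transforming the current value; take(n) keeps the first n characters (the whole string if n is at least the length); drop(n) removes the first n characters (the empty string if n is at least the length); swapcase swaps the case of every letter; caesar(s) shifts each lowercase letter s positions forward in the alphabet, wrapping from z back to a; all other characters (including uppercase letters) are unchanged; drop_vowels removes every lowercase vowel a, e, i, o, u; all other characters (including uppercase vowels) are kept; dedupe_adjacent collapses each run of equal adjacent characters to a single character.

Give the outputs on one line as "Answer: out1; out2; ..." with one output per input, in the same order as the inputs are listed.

Execution, op by op:
  "pmvjrztqgj" -> "jgqtzrjvmp" -> "JGQTZRJVMP" -> "JGQTZRJVMP" -> "jgqtzrjvmp" -> "jg"
  "wclgvcpi" -> "ipcvglcw" -> "IPCVGLCW" -> "IPCVGLCW" -> "ipcvglcw" -> "ip"
  "xqgaxehtdj" -> "jdthexagqx" -> "JDTHEXAGQX" -> "JDTHEXAGQX" -> "jdthexagqx" -> "jd"
  "bxtj" -> "jtxb" -> "JTXB" -> "JTXB" -> "jtxb" -> "jt"
  "awhriccfwcia" -> "aicwfccirhwa" -> "AICWFCCIRHWA" -> "AICWFCIRHWA" -> "aicwfcirhwa" -> "ai"
  "evjpbzhrr" -> "rrhzbpjve" -> "RRHZBPJVE" -> "RHZBPJVE" -> "rhzbpjve" -> "rh"

"jg"; "ip"; "jd"; "jt"; "ai"; "rh"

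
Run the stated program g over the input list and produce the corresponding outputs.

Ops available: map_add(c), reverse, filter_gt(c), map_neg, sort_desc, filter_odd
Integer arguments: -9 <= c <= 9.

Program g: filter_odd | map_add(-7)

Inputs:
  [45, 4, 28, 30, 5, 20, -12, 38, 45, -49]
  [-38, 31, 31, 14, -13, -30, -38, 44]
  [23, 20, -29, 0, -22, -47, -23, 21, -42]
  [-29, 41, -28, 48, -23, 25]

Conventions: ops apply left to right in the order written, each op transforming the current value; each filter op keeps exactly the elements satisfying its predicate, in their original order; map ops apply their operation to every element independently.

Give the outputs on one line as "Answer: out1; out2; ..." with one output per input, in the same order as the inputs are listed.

[38, -2, 38, -56]; [24, 24, -20]; [16, -36, -54, -30, 14]; [-36, 34, -30, 18]

Execution, op by op:
  [45, 4, 28, 30, 5, 20, -12, 38, 45, -49] -> [45, 5, 45, -49] -> [38, -2, 38, -56]
  [-38, 31, 31, 14, -13, -30, -38, 44] -> [31, 31, -13] -> [24, 24, -20]
  [23, 20, -29, 0, -22, -47, -23, 21, -42] -> [23, -29, -47, -23, 21] -> [16, -36, -54, -30, 14]
  [-29, 41, -28, 48, -23, 25] -> [-29, 41, -23, 25] -> [-36, 34, -30, 18]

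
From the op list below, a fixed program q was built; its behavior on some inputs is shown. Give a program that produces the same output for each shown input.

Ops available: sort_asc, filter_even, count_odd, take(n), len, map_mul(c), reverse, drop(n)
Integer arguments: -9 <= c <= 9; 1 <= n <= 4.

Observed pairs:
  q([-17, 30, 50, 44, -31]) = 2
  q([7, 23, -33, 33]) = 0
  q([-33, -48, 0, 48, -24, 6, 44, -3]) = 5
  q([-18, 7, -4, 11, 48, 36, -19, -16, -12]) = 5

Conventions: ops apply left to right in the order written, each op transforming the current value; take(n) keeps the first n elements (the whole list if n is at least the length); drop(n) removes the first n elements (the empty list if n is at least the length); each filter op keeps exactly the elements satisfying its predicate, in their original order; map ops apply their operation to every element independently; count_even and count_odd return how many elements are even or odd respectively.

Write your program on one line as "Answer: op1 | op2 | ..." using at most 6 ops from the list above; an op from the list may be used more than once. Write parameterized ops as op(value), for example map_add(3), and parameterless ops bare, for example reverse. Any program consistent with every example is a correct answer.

map_mul(-1) | map_mul(-5) | map_mul(9) | drop(2) | filter_even | len

Check, running the answer program on each example:
  [-17, 30, 50, 44, -31] -> [17, -30, -50, -44, 31] -> [-85, 150, 250, 220, -155] -> [-765, 1350, 2250, 1980, -1395] -> [2250, 1980, -1395] -> [2250, 1980] -> 2
  [7, 23, -33, 33] -> [-7, -23, 33, -33] -> [35, 115, -165, 165] -> [315, 1035, -1485, 1485] -> [-1485, 1485] -> [] -> 0
  [-33, -48, 0, 48, -24, 6, 44, -3] -> [33, 48, 0, -48, 24, -6, -44, 3] -> [-165, -240, 0, 240, -120, 30, 220, -15] -> [-1485, -2160, 0, 2160, -1080, 270, 1980, -135] -> [0, 2160, -1080, 270, 1980, -135] -> [0, 2160, -1080, 270, 1980] -> 5
  [-18, 7, -4, 11, 48, 36, -19, -16, -12] -> [18, -7, 4, -11, -48, -36, 19, 16, 12] -> [-90, 35, -20, 55, 240, 180, -95, -80, -60] -> [-810, 315, -180, 495, 2160, 1620, -855, -720, -540] -> [-180, 495, 2160, 1620, -855, -720, -540] -> [-180, 2160, 1620, -720, -540] -> 5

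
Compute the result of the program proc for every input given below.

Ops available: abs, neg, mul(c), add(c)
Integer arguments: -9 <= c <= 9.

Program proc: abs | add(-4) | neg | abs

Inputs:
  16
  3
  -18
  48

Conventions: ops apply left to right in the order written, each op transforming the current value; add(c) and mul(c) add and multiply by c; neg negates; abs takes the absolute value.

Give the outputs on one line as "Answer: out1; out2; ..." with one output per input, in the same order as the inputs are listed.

12; 1; 14; 44

Execution, op by op:
  16 -> 16 -> 12 -> -12 -> 12
  3 -> 3 -> -1 -> 1 -> 1
  -18 -> 18 -> 14 -> -14 -> 14
  48 -> 48 -> 44 -> -44 -> 44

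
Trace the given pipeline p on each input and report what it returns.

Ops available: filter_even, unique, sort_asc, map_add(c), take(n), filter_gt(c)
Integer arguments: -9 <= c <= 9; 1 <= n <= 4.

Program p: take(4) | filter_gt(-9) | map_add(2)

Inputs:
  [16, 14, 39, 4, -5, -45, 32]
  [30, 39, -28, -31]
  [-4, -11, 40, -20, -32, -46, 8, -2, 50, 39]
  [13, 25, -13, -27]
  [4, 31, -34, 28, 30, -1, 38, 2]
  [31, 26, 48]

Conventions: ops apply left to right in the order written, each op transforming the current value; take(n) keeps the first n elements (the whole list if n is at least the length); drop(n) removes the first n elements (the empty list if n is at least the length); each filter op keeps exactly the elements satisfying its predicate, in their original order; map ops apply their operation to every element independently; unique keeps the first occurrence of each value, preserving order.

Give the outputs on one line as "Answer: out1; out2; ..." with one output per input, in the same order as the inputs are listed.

Execution, op by op:
  [16, 14, 39, 4, -5, -45, 32] -> [16, 14, 39, 4] -> [16, 14, 39, 4] -> [18, 16, 41, 6]
  [30, 39, -28, -31] -> [30, 39, -28, -31] -> [30, 39] -> [32, 41]
  [-4, -11, 40, -20, -32, -46, 8, -2, 50, 39] -> [-4, -11, 40, -20] -> [-4, 40] -> [-2, 42]
  [13, 25, -13, -27] -> [13, 25, -13, -27] -> [13, 25] -> [15, 27]
  [4, 31, -34, 28, 30, -1, 38, 2] -> [4, 31, -34, 28] -> [4, 31, 28] -> [6, 33, 30]
  [31, 26, 48] -> [31, 26, 48] -> [31, 26, 48] -> [33, 28, 50]

[18, 16, 41, 6]; [32, 41]; [-2, 42]; [15, 27]; [6, 33, 30]; [33, 28, 50]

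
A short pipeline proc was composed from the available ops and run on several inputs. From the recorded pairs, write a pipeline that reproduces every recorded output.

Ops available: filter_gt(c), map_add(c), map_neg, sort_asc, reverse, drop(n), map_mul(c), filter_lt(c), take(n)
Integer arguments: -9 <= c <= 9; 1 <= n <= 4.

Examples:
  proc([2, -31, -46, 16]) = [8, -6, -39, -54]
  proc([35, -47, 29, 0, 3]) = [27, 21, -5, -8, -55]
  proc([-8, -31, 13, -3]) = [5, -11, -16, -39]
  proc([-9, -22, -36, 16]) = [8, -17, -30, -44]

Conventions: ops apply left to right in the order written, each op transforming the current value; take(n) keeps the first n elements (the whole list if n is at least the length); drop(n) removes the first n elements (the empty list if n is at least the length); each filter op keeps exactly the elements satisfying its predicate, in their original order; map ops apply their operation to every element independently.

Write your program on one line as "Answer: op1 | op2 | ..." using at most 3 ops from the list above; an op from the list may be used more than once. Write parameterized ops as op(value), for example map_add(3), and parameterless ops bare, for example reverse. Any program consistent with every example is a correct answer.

map_add(-8) | sort_asc | reverse

Check, running the answer program on each example:
  [2, -31, -46, 16] -> [-6, -39, -54, 8] -> [-54, -39, -6, 8] -> [8, -6, -39, -54]
  [35, -47, 29, 0, 3] -> [27, -55, 21, -8, -5] -> [-55, -8, -5, 21, 27] -> [27, 21, -5, -8, -55]
  [-8, -31, 13, -3] -> [-16, -39, 5, -11] -> [-39, -16, -11, 5] -> [5, -11, -16, -39]
  [-9, -22, -36, 16] -> [-17, -30, -44, 8] -> [-44, -30, -17, 8] -> [8, -17, -30, -44]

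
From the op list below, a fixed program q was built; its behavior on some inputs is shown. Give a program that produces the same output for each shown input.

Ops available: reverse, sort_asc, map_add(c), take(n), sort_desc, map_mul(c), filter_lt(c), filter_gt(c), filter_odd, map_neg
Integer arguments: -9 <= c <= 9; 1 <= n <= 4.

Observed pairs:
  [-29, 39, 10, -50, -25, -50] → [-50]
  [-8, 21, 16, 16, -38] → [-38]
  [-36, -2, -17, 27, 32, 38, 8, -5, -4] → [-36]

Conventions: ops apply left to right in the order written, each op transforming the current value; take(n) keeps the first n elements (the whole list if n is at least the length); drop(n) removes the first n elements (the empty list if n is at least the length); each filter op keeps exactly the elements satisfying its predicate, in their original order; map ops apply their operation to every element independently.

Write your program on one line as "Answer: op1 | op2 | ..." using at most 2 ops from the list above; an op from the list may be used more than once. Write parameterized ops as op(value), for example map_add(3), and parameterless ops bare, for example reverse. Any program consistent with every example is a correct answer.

sort_asc | take(1)

Check, running the answer program on each example:
  [-29, 39, 10, -50, -25, -50] -> [-50, -50, -29, -25, 10, 39] -> [-50]
  [-8, 21, 16, 16, -38] -> [-38, -8, 16, 16, 21] -> [-38]
  [-36, -2, -17, 27, 32, 38, 8, -5, -4] -> [-36, -17, -5, -4, -2, 8, 27, 32, 38] -> [-36]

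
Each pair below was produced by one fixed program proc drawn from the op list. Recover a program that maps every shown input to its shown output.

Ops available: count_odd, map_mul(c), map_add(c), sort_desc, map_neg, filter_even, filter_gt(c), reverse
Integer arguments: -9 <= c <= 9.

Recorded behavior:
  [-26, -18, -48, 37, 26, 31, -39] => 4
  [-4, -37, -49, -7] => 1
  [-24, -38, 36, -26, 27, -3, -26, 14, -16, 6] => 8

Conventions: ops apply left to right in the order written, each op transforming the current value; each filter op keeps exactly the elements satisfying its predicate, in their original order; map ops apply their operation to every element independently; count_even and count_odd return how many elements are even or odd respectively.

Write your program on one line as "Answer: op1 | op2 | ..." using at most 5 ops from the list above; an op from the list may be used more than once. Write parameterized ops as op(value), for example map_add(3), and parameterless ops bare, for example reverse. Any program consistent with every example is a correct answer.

map_neg | map_add(5) | sort_desc | count_odd

Check, running the answer program on each example:
  [-26, -18, -48, 37, 26, 31, -39] -> [26, 18, 48, -37, -26, -31, 39] -> [31, 23, 53, -32, -21, -26, 44] -> [53, 44, 31, 23, -21, -26, -32] -> 4
  [-4, -37, -49, -7] -> [4, 37, 49, 7] -> [9, 42, 54, 12] -> [54, 42, 12, 9] -> 1
  [-24, -38, 36, -26, 27, -3, -26, 14, -16, 6] -> [24, 38, -36, 26, -27, 3, 26, -14, 16, -6] -> [29, 43, -31, 31, -22, 8, 31, -9, 21, -1] -> [43, 31, 31, 29, 21, 8, -1, -9, -22, -31] -> 8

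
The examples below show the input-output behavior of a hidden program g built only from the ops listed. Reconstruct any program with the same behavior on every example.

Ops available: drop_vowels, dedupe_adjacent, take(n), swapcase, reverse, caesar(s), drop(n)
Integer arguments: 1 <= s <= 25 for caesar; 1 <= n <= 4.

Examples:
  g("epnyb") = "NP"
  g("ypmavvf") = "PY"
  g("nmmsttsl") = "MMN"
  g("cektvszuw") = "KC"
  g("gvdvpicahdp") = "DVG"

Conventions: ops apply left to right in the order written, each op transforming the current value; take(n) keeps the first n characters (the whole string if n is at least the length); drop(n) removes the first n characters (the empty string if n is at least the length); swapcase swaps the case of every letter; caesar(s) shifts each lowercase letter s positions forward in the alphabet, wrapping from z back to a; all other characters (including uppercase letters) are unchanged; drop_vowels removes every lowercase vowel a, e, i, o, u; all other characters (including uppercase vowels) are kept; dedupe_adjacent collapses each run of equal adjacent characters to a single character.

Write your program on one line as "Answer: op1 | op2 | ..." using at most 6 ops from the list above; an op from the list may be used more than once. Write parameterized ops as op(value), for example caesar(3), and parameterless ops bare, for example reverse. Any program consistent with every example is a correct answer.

take(4) | drop_vowels | reverse | drop(1) | swapcase

Check, running the answer program on each example:
  "epnyb" -> "epny" -> "pny" -> "ynp" -> "np" -> "NP"
  "ypmavvf" -> "ypma" -> "ypm" -> "mpy" -> "py" -> "PY"
  "nmmsttsl" -> "nmms" -> "nmms" -> "smmn" -> "mmn" -> "MMN"
  "cektvszuw" -> "cekt" -> "ckt" -> "tkc" -> "kc" -> "KC"
  "gvdvpicahdp" -> "gvdv" -> "gvdv" -> "vdvg" -> "dvg" -> "DVG"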